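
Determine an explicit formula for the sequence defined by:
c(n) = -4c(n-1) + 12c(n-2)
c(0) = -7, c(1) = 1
Characteristic equation: x² + 4x - 12 = 0, which factors as (x - (2))(x - (-6)) = 0.
Roots r₁ = 2, r₂ = -6 (distinct).
General solution: c(n) = A·(2)^n + B·(-6)^n.
From c(0) = -7: A + B = -7.
From c(1) = 1: 2A - 6B = 1.
Solving: A = - \frac{41}{8}, B = - \frac{15}{8}.
So c(n) = - \frac{15 \left(-6\right)^{n}}{8} - \frac{41 \cdot 2^{n}}{8}.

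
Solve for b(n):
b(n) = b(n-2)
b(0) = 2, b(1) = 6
Characteristic equation: x² - 1 = 0, which factors as (x - (1))(x - (-1)) = 0.
Roots r₁ = 1, r₂ = -1 (distinct).
General solution: b(n) = A·(1)^n + B·(-1)^n.
From b(0) = 2: A + B = 2.
From b(1) = 6: A - B = 6.
Solving: A = 4, B = -2.
So b(n) = 4 - 2 \left(-1\right)^{n}.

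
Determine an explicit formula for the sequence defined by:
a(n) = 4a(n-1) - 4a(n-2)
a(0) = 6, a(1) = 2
Characteristic equation: x² - 4x + 4 = 0, which is (x - (2))².
Repeated root r = 2.
General solution: a(n) = (A + Bn)·(2)^n.
From a(0) = 6: A = 6.
From a(1) = 2: (A + B)·(2) = 2 ⇒ B = -5.
So a(n) = \left(6 - 5 n\right) \cdot (2)^n.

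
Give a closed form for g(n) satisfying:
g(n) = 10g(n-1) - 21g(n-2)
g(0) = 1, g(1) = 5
Characteristic equation: x² - 10x + 21 = 0, which factors as (x - (3))(x - (7)) = 0.
Roots r₁ = 3, r₂ = 7 (distinct).
General solution: g(n) = A·(3)^n + B·(7)^n.
From g(0) = 1: A + B = 1.
From g(1) = 5: 3A + 7B = 5.
Solving: A = \frac{1}{2}, B = \frac{1}{2}.
So g(n) = \frac{3^{n}}{2} + \frac{7^{n}}{2}.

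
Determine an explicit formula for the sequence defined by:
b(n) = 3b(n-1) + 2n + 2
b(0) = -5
First-order linear with linear forcing.
Homogeneous solution: b_h(n) = A·(3)^n.
Try particular b_p(n) = pn + q. Substituting:
  pn + q = 3(p(n-1) + q) + 2n + 2.
Matching the n-coefficient: p = 3p + 2 ⇒ p = -1.
Matching constants: q = -3p + 3q + 2 ⇒ q = - \frac{5}{2}.
General: b(n) = A·(3)^n - n - \frac{5}{2}.
Apply b(0) = -5: A - \frac{5}{2} = -5 ⇒ A = - \frac{5}{2}.
So b(n) = - \frac{5 \cdot 3^{n}}{2} - n - \frac{5}{2}.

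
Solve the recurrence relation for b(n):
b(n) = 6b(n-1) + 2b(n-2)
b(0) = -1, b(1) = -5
Characteristic equation: x² - 6x - 2 = 0.
Discriminant Δ = (6)² + 4·(2) = 44.
Roots r₁,₂ = (6 ± √44)/2, so r₁ = 3 + \sqrt{11}, r₂ = 3 - \sqrt{11}.
General solution: b(n) = A·r₁^n + B·r₂^n.
From the initial conditions, A + B = -1 and r₁A + r₂B = -5.
Since r₁ - r₂ = √44: A = (-5 - (-1)r₂)/√44 = - \frac{1}{2} - \frac{\sqrt{11}}{11}, and B = -1 - A = - \frac{1}{2} + \frac{\sqrt{11}}{11}.
So b(n) = \left(- \frac{1}{2} - \frac{\sqrt{11}}{11}\right)\left(3 + \sqrt{11}\right)^n + \left(- \frac{1}{2} + \frac{\sqrt{11}}{11}\right)\left(3 - \sqrt{11}\right)^n.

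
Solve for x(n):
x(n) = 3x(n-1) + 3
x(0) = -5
First-order linear non-homogeneous.
Homogeneous solution: x_h(n) = A·(3)^n.
Try constant particular solution x_p = K: K = 3K + 3 ⇒ K = - \frac{3}{2}.
General: x(n) = A·(3)^n - \frac{3}{2}.
Apply x(0) = -5: A - \frac{3}{2} = -5 ⇒ A = - \frac{7}{2}.
So x(n) = - \frac{7 \cdot 3^{n}}{2} - \frac{3}{2}.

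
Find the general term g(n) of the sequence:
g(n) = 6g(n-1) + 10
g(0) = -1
First-order linear non-homogeneous.
Homogeneous solution: g_h(n) = A·(6)^n.
Try constant particular solution g_p = K: K = 6K + 10 ⇒ K = -2.
General: g(n) = A·(6)^n - 2.
Apply g(0) = -1: A - 2 = -1 ⇒ A = 1.
So g(n) = 6^{n} - 2.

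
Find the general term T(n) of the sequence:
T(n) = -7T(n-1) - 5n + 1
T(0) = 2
First-order linear with linear forcing.
Homogeneous solution: T_h(n) = A·(-7)^n.
Try particular T_p(n) = pn + q. Substituting:
  pn + q = -7(p(n-1) + q) - 5n + 1.
Matching the n-coefficient: p = -7p - 5 ⇒ p = - \frac{5}{8}.
Matching constants: q = 7p - 7q + 1 ⇒ q = - \frac{27}{64}.
General: T(n) = A·(-7)^n - \frac{5 n}{8} - \frac{27}{64}.
Apply T(0) = 2: A - \frac{27}{64} = 2 ⇒ A = \frac{155}{64}.
So T(n) = \frac{155 \left(-7\right)^{n}}{64} - \frac{5 n}{8} - \frac{27}{64}.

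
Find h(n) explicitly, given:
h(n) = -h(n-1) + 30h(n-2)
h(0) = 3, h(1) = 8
Characteristic equation: x² + x - 30 = 0, which factors as (x - (5))(x - (-6)) = 0.
Roots r₁ = 5, r₂ = -6 (distinct).
General solution: h(n) = A·(5)^n + B·(-6)^n.
From h(0) = 3: A + B = 3.
From h(1) = 8: 5A - 6B = 8.
Solving: A = \frac{26}{11}, B = \frac{7}{11}.
So h(n) = \frac{7 \left(-6\right)^{n}}{11} + \frac{26 \cdot 5^{n}}{11}.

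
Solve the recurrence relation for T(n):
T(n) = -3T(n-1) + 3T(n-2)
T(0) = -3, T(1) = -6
Characteristic equation: x² + 3x - 3 = 0.
Discriminant Δ = (-3)² + 4·(3) = 21.
Roots r₁,₂ = (-3 ± √21)/2, so r₁ = - \frac{3}{2} + \frac{\sqrt{21}}{2}, r₂ = - \frac{\sqrt{21}}{2} - \frac{3}{2}.
General solution: T(n) = A·r₁^n + B·r₂^n.
From the initial conditions, A + B = -3 and r₁A + r₂B = -6.
Since r₁ - r₂ = √21: A = (-6 - (-3)r₂)/√21 = - \frac{\sqrt{21}}{2} - \frac{3}{2}, and B = -3 - A = - \frac{3}{2} + \frac{\sqrt{21}}{2}.
So T(n) = \left(- \frac{\sqrt{21}}{2} - \frac{3}{2}\right)\left(- \frac{3}{2} + \frac{\sqrt{21}}{2}\right)^n + \left(- \frac{3}{2} + \frac{\sqrt{21}}{2}\right)\left(- \frac{\sqrt{21}}{2} - \frac{3}{2}\right)^n.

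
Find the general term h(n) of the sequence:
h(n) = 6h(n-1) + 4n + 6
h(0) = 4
First-order linear with linear forcing.
Homogeneous solution: h_h(n) = A·(6)^n.
Try particular h_p(n) = pn + q. Substituting:
  pn + q = 6(p(n-1) + q) + 4n + 6.
Matching the n-coefficient: p = 6p + 4 ⇒ p = - \frac{4}{5}.
Matching constants: q = -6p + 6q + 6 ⇒ q = - \frac{54}{25}.
General: h(n) = A·(6)^n - \frac{4 n}{5} - \frac{54}{25}.
Apply h(0) = 4: A - \frac{54}{25} = 4 ⇒ A = \frac{154}{25}.
So h(n) = \frac{154 \cdot 6^{n}}{25} - \frac{4 n}{5} - \frac{54}{25}.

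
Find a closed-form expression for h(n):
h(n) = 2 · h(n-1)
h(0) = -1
Pure geometric recurrence with ratio 2.
By induction h(n) = h(0) · (2)^n = - 2^{n}.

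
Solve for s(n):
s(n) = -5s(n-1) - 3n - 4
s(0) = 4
First-order linear with linear forcing.
Homogeneous solution: s_h(n) = A·(-5)^n.
Try particular s_p(n) = pn + q. Substituting:
  pn + q = -5(p(n-1) + q) - 3n - 4.
Matching the n-coefficient: p = -5p - 3 ⇒ p = - \frac{1}{2}.
Matching constants: q = 5p - 5q - 4 ⇒ q = - \frac{13}{12}.
General: s(n) = A·(-5)^n - \frac{n}{2} - \frac{13}{12}.
Apply s(0) = 4: A - \frac{13}{12} = 4 ⇒ A = \frac{61}{12}.
So s(n) = \frac{61 \left(-5\right)^{n}}{12} - \frac{n}{2} - \frac{13}{12}.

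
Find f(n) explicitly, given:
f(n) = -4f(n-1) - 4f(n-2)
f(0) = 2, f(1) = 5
Characteristic equation: x² + 4x + 4 = 0, which is (x - (-2))².
Repeated root r = -2.
General solution: f(n) = (A + Bn)·(-2)^n.
From f(0) = 2: A = 2.
From f(1) = 5: (A + B)·(-2) = 5 ⇒ B = - \frac{9}{2}.
So f(n) = \left(2 - \frac{9 n}{2}\right) \cdot (-2)^n.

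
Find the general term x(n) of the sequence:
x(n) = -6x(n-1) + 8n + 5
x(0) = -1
First-order linear with linear forcing.
Homogeneous solution: x_h(n) = A·(-6)^n.
Try particular x_p(n) = pn + q. Substituting:
  pn + q = -6(p(n-1) + q) + 8n + 5.
Matching the n-coefficient: p = -6p + 8 ⇒ p = \frac{8}{7}.
Matching constants: q = 6p - 6q + 5 ⇒ q = \frac{83}{49}.
General: x(n) = A·(-6)^n + \frac{8 n}{7} + \frac{83}{49}.
Apply x(0) = -1: A + \frac{83}{49} = -1 ⇒ A = - \frac{132}{49}.
So x(n) = - \frac{132 \left(-6\right)^{n}}{49} + \frac{8 n}{7} + \frac{83}{49}.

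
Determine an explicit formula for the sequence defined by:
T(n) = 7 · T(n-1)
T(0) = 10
Pure geometric recurrence with ratio 7.
By induction T(n) = T(0) · (7)^n = 10 \cdot 7^{n}.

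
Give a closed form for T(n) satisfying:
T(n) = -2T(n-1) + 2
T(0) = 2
First-order linear non-homogeneous.
Homogeneous solution: T_h(n) = A·(-2)^n.
Try constant particular solution T_p = K: K = -2K + 2 ⇒ K = \frac{2}{3}.
General: T(n) = A·(-2)^n + \frac{2}{3}.
Apply T(0) = 2: A + \frac{2}{3} = 2 ⇒ A = \frac{4}{3}.
So T(n) = \frac{4 \left(-2\right)^{n}}{3} + \frac{2}{3}.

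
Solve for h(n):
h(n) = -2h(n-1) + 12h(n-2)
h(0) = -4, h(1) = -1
Characteristic equation: x² + 2x - 12 = 0.
Discriminant Δ = (-2)² + 4·(12) = 52.
Roots r₁,₂ = (-2 ± √52)/2, so r₁ = -1 + \sqrt{13}, r₂ = - \sqrt{13} - 1.
General solution: h(n) = A·r₁^n + B·r₂^n.
From the initial conditions, A + B = -4 and r₁A + r₂B = -1.
Since r₁ - r₂ = √52: A = (-1 - (-4)r₂)/√52 = -2 - \frac{5 \sqrt{13}}{26}, and B = -4 - A = -2 + \frac{5 \sqrt{13}}{26}.
So h(n) = \left(-2 - \frac{5 \sqrt{13}}{26}\right)\left(-1 + \sqrt{13}\right)^n + \left(-2 + \frac{5 \sqrt{13}}{26}\right)\left(- \sqrt{13} - 1\right)^n.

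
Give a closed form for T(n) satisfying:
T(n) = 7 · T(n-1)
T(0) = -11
Pure geometric recurrence with ratio 7.
By induction T(n) = T(0) · (7)^n = - 11 \cdot 7^{n}.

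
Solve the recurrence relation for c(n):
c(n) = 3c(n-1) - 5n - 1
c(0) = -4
First-order linear with linear forcing.
Homogeneous solution: c_h(n) = A·(3)^n.
Try particular c_p(n) = pn + q. Substituting:
  pn + q = 3(p(n-1) + q) - 5n - 1.
Matching the n-coefficient: p = 3p - 5 ⇒ p = \frac{5}{2}.
Matching constants: q = -3p + 3q - 1 ⇒ q = \frac{17}{4}.
General: c(n) = A·(3)^n + \frac{5 n}{2} + \frac{17}{4}.
Apply c(0) = -4: A + \frac{17}{4} = -4 ⇒ A = - \frac{33}{4}.
So c(n) = - \frac{33 \cdot 3^{n}}{4} + \frac{5 n}{2} + \frac{17}{4}.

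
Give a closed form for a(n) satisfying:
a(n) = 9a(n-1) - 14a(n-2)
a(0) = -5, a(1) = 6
Characteristic equation: x² - 9x + 14 = 0, which factors as (x - (2))(x - (7)) = 0.
Roots r₁ = 2, r₂ = 7 (distinct).
General solution: a(n) = A·(2)^n + B·(7)^n.
From a(0) = -5: A + B = -5.
From a(1) = 6: 2A + 7B = 6.
Solving: A = - \frac{41}{5}, B = \frac{16}{5}.
So a(n) = - \frac{41 \cdot 2^{n}}{5} + \frac{16 \cdot 7^{n}}{5}.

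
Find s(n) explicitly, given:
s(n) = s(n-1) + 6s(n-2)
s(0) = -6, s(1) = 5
Characteristic equation: x² - x - 6 = 0, which factors as (x - (-2))(x - (3)) = 0.
Roots r₁ = -2, r₂ = 3 (distinct).
General solution: s(n) = A·(-2)^n + B·(3)^n.
From s(0) = -6: A + B = -6.
From s(1) = 5: -2A + 3B = 5.
Solving: A = - \frac{23}{5}, B = - \frac{7}{5}.
So s(n) = - \frac{23 \left(-2\right)^{n}}{5} - \frac{7 \cdot 3^{n}}{5}.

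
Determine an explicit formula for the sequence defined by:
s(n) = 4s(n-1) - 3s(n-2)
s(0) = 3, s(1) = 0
Characteristic equation: x² - 4x + 3 = 0, which factors as (x - (3))(x - (1)) = 0.
Roots r₁ = 3, r₂ = 1 (distinct).
General solution: s(n) = A·(3)^n + B·(1)^n.
From s(0) = 3: A + B = 3.
From s(1) = 0: 3A + B = 0.
Solving: A = - \frac{3}{2}, B = \frac{9}{2}.
So s(n) = \frac{9}{2} - \frac{3 \cdot 3^{n}}{2}.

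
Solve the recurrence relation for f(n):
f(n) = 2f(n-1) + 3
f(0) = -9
First-order linear non-homogeneous.
Homogeneous solution: f_h(n) = A·(2)^n.
Try constant particular solution f_p = K: K = 2K + 3 ⇒ K = -3.
General: f(n) = A·(2)^n - 3.
Apply f(0) = -9: A - 3 = -9 ⇒ A = -6.
So f(n) = - 6 \cdot 2^{n} - 3.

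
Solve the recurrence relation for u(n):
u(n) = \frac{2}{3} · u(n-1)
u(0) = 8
Pure geometric recurrence with ratio \frac{2}{3}.
By induction u(n) = u(0) · (\frac{2}{3})^n = 8 \left(\frac{2}{3}\right)^{n}.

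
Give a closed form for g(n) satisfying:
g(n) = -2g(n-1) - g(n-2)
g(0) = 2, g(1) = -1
Characteristic equation: x² + 2x + 1 = 0, which is (x - (-1))².
Repeated root r = -1.
General solution: g(n) = (A + Bn)·(-1)^n.
From g(0) = 2: A = 2.
From g(1) = -1: (A + B)·(-1) = -1 ⇒ B = -1.
So g(n) = \left(2 - n\right) \cdot (-1)^n.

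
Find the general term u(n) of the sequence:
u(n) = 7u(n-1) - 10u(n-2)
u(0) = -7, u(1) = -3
Characteristic equation: x² - 7x + 10 = 0, which factors as (x - (5))(x - (2)) = 0.
Roots r₁ = 5, r₂ = 2 (distinct).
General solution: u(n) = A·(5)^n + B·(2)^n.
From u(0) = -7: A + B = -7.
From u(1) = -3: 5A + 2B = -3.
Solving: A = \frac{11}{3}, B = - \frac{32}{3}.
So u(n) = - \frac{32 \cdot 2^{n}}{3} + \frac{11 \cdot 5^{n}}{3}.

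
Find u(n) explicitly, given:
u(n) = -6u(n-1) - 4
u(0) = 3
First-order linear non-homogeneous.
Homogeneous solution: u_h(n) = A·(-6)^n.
Try constant particular solution u_p = K: K = -6K - 4 ⇒ K = - \frac{4}{7}.
General: u(n) = A·(-6)^n - \frac{4}{7}.
Apply u(0) = 3: A - \frac{4}{7} = 3 ⇒ A = \frac{25}{7}.
So u(n) = \frac{25 \left(-6\right)^{n}}{7} - \frac{4}{7}.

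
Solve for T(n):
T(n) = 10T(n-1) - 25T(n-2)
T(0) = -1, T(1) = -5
Characteristic equation: x² - 10x + 25 = 0, which is (x - (5))².
Repeated root r = 5.
General solution: T(n) = (A + Bn)·(5)^n.
From T(0) = -1: A = -1.
From T(1) = -5: (A + B)·(5) = -5 ⇒ B = 0.
So T(n) = \left(-1\right) \cdot (5)^n.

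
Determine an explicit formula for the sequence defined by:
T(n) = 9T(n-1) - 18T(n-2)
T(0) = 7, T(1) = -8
Characteristic equation: x² - 9x + 18 = 0, which factors as (x - (3))(x - (6)) = 0.
Roots r₁ = 3, r₂ = 6 (distinct).
General solution: T(n) = A·(3)^n + B·(6)^n.
From T(0) = 7: A + B = 7.
From T(1) = -8: 3A + 6B = -8.
Solving: A = \frac{50}{3}, B = - \frac{29}{3}.
So T(n) = \frac{50 \cdot 3^{n}}{3} - \frac{29 \cdot 6^{n}}{3}.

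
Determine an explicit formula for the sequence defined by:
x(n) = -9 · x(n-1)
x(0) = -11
Pure geometric recurrence with ratio -9.
By induction x(n) = x(0) · (-9)^n = - 11 \left(-9\right)^{n}.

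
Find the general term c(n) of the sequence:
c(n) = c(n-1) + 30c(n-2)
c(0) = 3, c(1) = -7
Characteristic equation: x² - x - 30 = 0, which factors as (x - (-5))(x - (6)) = 0.
Roots r₁ = -5, r₂ = 6 (distinct).
General solution: c(n) = A·(-5)^n + B·(6)^n.
From c(0) = 3: A + B = 3.
From c(1) = -7: -5A + 6B = -7.
Solving: A = \frac{25}{11}, B = \frac{8}{11}.
So c(n) = \frac{25 \left(-5\right)^{n}}{11} + \frac{8 \cdot 6^{n}}{11}.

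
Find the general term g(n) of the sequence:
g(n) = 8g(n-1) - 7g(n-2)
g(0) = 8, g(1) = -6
Characteristic equation: x² - 8x + 7 = 0, which factors as (x - (7))(x - (1)) = 0.
Roots r₁ = 7, r₂ = 1 (distinct).
General solution: g(n) = A·(7)^n + B·(1)^n.
From g(0) = 8: A + B = 8.
From g(1) = -6: 7A + B = -6.
Solving: A = - \frac{7}{3}, B = \frac{31}{3}.
So g(n) = \frac{31}{3} - \frac{7 \cdot 7^{n}}{3}.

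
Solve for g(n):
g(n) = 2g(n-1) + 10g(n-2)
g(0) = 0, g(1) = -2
Characteristic equation: x² - 2x - 10 = 0.
Discriminant Δ = (2)² + 4·(10) = 44.
Roots r₁,₂ = (2 ± √44)/2, so r₁ = 1 + \sqrt{11}, r₂ = 1 - \sqrt{11}.
General solution: g(n) = A·r₁^n + B·r₂^n.
From the initial conditions, A + B = 0 and r₁A + r₂B = -2.
Since r₁ - r₂ = √44: A = (-2 - (0)r₂)/√44 = - \frac{\sqrt{11}}{11}, and B = 0 - A = \frac{\sqrt{11}}{11}.
So g(n) = \left(- \frac{\sqrt{11}}{11}\right)\left(1 + \sqrt{11}\right)^n + \left(\frac{\sqrt{11}}{11}\right)\left(1 - \sqrt{11}\right)^n.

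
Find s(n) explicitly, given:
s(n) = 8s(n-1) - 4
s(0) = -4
First-order linear non-homogeneous.
Homogeneous solution: s_h(n) = A·(8)^n.
Try constant particular solution s_p = K: K = 8K - 4 ⇒ K = \frac{4}{7}.
General: s(n) = A·(8)^n + \frac{4}{7}.
Apply s(0) = -4: A + \frac{4}{7} = -4 ⇒ A = - \frac{32}{7}.
So s(n) = \frac{4}{7} - \frac{32 \cdot 8^{n}}{7}.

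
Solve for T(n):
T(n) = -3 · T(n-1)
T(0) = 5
Pure geometric recurrence with ratio -3.
By induction T(n) = T(0) · (-3)^n = 5 \left(-3\right)^{n}.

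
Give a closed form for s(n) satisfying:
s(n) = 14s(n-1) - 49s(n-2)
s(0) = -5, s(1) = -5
Characteristic equation: x² - 14x + 49 = 0, which is (x - (7))².
Repeated root r = 7.
General solution: s(n) = (A + Bn)·(7)^n.
From s(0) = -5: A = -5.
From s(1) = -5: (A + B)·(7) = -5 ⇒ B = \frac{30}{7}.
So s(n) = \left(\frac{30 n}{7} - 5\right) \cdot (7)^n.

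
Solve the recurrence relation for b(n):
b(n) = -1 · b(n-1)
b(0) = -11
Pure geometric recurrence with ratio -1.
By induction b(n) = b(0) · (-1)^n = - 11 \left(-1\right)^{n}.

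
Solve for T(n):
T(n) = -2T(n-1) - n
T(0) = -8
First-order linear with linear forcing.
Homogeneous solution: T_h(n) = A·(-2)^n.
Try particular T_p(n) = pn + q. Substituting:
  pn + q = -2(p(n-1) + q) - n.
Matching the n-coefficient: p = -2p - 1 ⇒ p = - \frac{1}{3}.
Matching constants: q = 2p - 2q ⇒ q = - \frac{2}{9}.
General: T(n) = A·(-2)^n - \frac{n}{3} - \frac{2}{9}.
Apply T(0) = -8: A - \frac{2}{9} = -8 ⇒ A = - \frac{70}{9}.
So T(n) = - \frac{70 \left(-2\right)^{n}}{9} - \frac{n}{3} - \frac{2}{9}.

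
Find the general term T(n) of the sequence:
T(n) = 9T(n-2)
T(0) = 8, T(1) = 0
Characteristic equation: x² - 9 = 0, which factors as (x - (3))(x - (-3)) = 0.
Roots r₁ = 3, r₂ = -3 (distinct).
General solution: T(n) = A·(3)^n + B·(-3)^n.
From T(0) = 8: A + B = 8.
From T(1) = 0: 3A - 3B = 0.
Solving: A = 4, B = 4.
So T(n) = 4 \left(-3\right)^{n} + 4 \cdot 3^{n}.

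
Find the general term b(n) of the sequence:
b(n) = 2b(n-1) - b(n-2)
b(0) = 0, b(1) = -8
Characteristic equation: x² - 2x + 1 = 0, which is (x - (1))².
Repeated root r = 1.
General solution: b(n) = (A + Bn)·(1)^n.
From b(0) = 0: A = 0.
From b(1) = -8: (A + B)·(1) = -8 ⇒ B = -8.
So b(n) = \left(- 8 n\right) \cdot (1)^n.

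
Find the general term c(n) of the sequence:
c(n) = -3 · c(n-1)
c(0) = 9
Pure geometric recurrence with ratio -3.
By induction c(n) = c(0) · (-3)^n = 9 \left(-3\right)^{n}.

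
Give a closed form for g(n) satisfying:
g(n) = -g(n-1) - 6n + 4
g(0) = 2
First-order linear with linear forcing.
Homogeneous solution: g_h(n) = A·(-1)^n.
Try particular g_p(n) = pn + q. Substituting:
  pn + q = -(p(n-1) + q) - 6n + 4.
Matching the n-coefficient: p = -p - 6 ⇒ p = -3.
Matching constants: q = p - q + 4 ⇒ q = \frac{1}{2}.
General: g(n) = A·(-1)^n - 3 n + \frac{1}{2}.
Apply g(0) = 2: A + \frac{1}{2} = 2 ⇒ A = \frac{3}{2}.
So g(n) = \frac{3 \left(-1\right)^{n}}{2} - 3 n + \frac{1}{2}.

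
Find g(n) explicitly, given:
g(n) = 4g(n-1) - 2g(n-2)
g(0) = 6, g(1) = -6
Characteristic equation: x² - 4x + 2 = 0.
Discriminant Δ = (4)² + 4·(-2) = 8.
Roots r₁,₂ = (4 ± √8)/2, so r₁ = \sqrt{2} + 2, r₂ = 2 - \sqrt{2}.
General solution: g(n) = A·r₁^n + B·r₂^n.
From the initial conditions, A + B = 6 and r₁A + r₂B = -6.
Since r₁ - r₂ = √8: A = (-6 - (6)r₂)/√8 = 3 - \frac{9 \sqrt{2}}{2}, and B = 6 - A = 3 + \frac{9 \sqrt{2}}{2}.
So g(n) = \left(3 - \frac{9 \sqrt{2}}{2}\right)\left(\sqrt{2} + 2\right)^n + \left(3 + \frac{9 \sqrt{2}}{2}\right)\left(2 - \sqrt{2}\right)^n.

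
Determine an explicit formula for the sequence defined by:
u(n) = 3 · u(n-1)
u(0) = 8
Pure geometric recurrence with ratio 3.
By induction u(n) = u(0) · (3)^n = 8 \cdot 3^{n}.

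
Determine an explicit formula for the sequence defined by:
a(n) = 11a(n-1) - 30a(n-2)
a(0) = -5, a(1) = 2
Characteristic equation: x² - 11x + 30 = 0, which factors as (x - (6))(x - (5)) = 0.
Roots r₁ = 6, r₂ = 5 (distinct).
General solution: a(n) = A·(6)^n + B·(5)^n.
From a(0) = -5: A + B = -5.
From a(1) = 2: 6A + 5B = 2.
Solving: A = 27, B = -32.
So a(n) = - 32 \cdot 5^{n} + 27 \cdot 6^{n}.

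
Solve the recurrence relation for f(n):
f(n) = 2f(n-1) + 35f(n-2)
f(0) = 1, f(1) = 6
Characteristic equation: x² - 2x - 35 = 0, which factors as (x - (-5))(x - (7)) = 0.
Roots r₁ = -5, r₂ = 7 (distinct).
General solution: f(n) = A·(-5)^n + B·(7)^n.
From f(0) = 1: A + B = 1.
From f(1) = 6: -5A + 7B = 6.
Solving: A = \frac{1}{12}, B = \frac{11}{12}.
So f(n) = \frac{\left(-5\right)^{n}}{12} + \frac{11 \cdot 7^{n}}{12}.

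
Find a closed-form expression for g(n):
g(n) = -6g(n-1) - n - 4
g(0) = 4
First-order linear with linear forcing.
Homogeneous solution: g_h(n) = A·(-6)^n.
Try particular g_p(n) = pn + q. Substituting:
  pn + q = -6(p(n-1) + q) - n - 4.
Matching the n-coefficient: p = -6p - 1 ⇒ p = - \frac{1}{7}.
Matching constants: q = 6p - 6q - 4 ⇒ q = - \frac{34}{49}.
General: g(n) = A·(-6)^n - \frac{n}{7} - \frac{34}{49}.
Apply g(0) = 4: A - \frac{34}{49} = 4 ⇒ A = \frac{230}{49}.
So g(n) = \frac{230 \left(-6\right)^{n}}{49} - \frac{n}{7} - \frac{34}{49}.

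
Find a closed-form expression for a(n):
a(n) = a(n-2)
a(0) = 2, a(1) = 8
Characteristic equation: x² - 1 = 0, which factors as (x - (1))(x - (-1)) = 0.
Roots r₁ = 1, r₂ = -1 (distinct).
General solution: a(n) = A·(1)^n + B·(-1)^n.
From a(0) = 2: A + B = 2.
From a(1) = 8: A - B = 8.
Solving: A = 5, B = -3.
So a(n) = 5 - 3 \left(-1\right)^{n}.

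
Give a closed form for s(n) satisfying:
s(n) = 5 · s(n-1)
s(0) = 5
Pure geometric recurrence with ratio 5.
By induction s(n) = s(0) · (5)^n = 5 \cdot 5^{n}.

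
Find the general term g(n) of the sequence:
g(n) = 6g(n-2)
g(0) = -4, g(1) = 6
Characteristic equation: x² - 6 = 0.
Discriminant Δ = (0)² + 4·(6) = 24.
Roots r₁,₂ = (0 ± √24)/2, so r₁ = \sqrt{6}, r₂ = - \sqrt{6}.
General solution: g(n) = A·r₁^n + B·r₂^n.
From the initial conditions, A + B = -4 and r₁A + r₂B = 6.
Since r₁ - r₂ = √24: A = (6 - (-4)r₂)/√24 = -2 + \frac{\sqrt{6}}{2}, and B = -4 - A = -2 - \frac{\sqrt{6}}{2}.
So g(n) = \left(-2 + \frac{\sqrt{6}}{2}\right)\left(\sqrt{6}\right)^n + \left(-2 - \frac{\sqrt{6}}{2}\right)\left(- \sqrt{6}\right)^n.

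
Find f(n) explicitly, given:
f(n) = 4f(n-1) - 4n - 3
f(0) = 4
First-order linear with linear forcing.
Homogeneous solution: f_h(n) = A·(4)^n.
Try particular f_p(n) = pn + q. Substituting:
  pn + q = 4(p(n-1) + q) - 4n - 3.
Matching the n-coefficient: p = 4p - 4 ⇒ p = \frac{4}{3}.
Matching constants: q = -4p + 4q - 3 ⇒ q = \frac{25}{9}.
General: f(n) = A·(4)^n + \frac{4 n}{3} + \frac{25}{9}.
Apply f(0) = 4: A + \frac{25}{9} = 4 ⇒ A = \frac{11}{9}.
So f(n) = \frac{11 \cdot 4^{n}}{9} + \frac{4 n}{3} + \frac{25}{9}.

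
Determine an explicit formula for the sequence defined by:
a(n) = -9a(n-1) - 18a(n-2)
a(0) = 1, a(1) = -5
Characteristic equation: x² + 9x + 18 = 0, which factors as (x - (-6))(x - (-3)) = 0.
Roots r₁ = -6, r₂ = -3 (distinct).
General solution: a(n) = A·(-6)^n + B·(-3)^n.
From a(0) = 1: A + B = 1.
From a(1) = -5: -6A - 3B = -5.
Solving: A = \frac{2}{3}, B = \frac{1}{3}.
So a(n) = \frac{\left(-3\right)^{n}}{3} + \frac{2 \left(-6\right)^{n}}{3}.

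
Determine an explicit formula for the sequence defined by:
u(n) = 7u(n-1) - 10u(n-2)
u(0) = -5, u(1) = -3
Characteristic equation: x² - 7x + 10 = 0, which factors as (x - (5))(x - (2)) = 0.
Roots r₁ = 5, r₂ = 2 (distinct).
General solution: u(n) = A·(5)^n + B·(2)^n.
From u(0) = -5: A + B = -5.
From u(1) = -3: 5A + 2B = -3.
Solving: A = \frac{7}{3}, B = - \frac{22}{3}.
So u(n) = - \frac{22 \cdot 2^{n}}{3} + \frac{7 \cdot 5^{n}}{3}.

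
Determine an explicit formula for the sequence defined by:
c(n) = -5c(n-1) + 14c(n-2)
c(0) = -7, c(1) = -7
Characteristic equation: x² + 5x - 14 = 0, which factors as (x - (2))(x - (-7)) = 0.
Roots r₁ = 2, r₂ = -7 (distinct).
General solution: c(n) = A·(2)^n + B·(-7)^n.
From c(0) = -7: A + B = -7.
From c(1) = -7: 2A - 7B = -7.
Solving: A = - \frac{56}{9}, B = - \frac{7}{9}.
So c(n) = - \frac{7 \left(-7\right)^{n}}{9} - \frac{56 \cdot 2^{n}}{9}.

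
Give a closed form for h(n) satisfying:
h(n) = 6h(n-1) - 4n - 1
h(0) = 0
First-order linear with linear forcing.
Homogeneous solution: h_h(n) = A·(6)^n.
Try particular h_p(n) = pn + q. Substituting:
  pn + q = 6(p(n-1) + q) - 4n - 1.
Matching the n-coefficient: p = 6p - 4 ⇒ p = \frac{4}{5}.
Matching constants: q = -6p + 6q - 1 ⇒ q = \frac{29}{25}.
General: h(n) = A·(6)^n + \frac{4 n}{5} + \frac{29}{25}.
Apply h(0) = 0: A + \frac{29}{25} = 0 ⇒ A = - \frac{29}{25}.
So h(n) = - \frac{29 \cdot 6^{n}}{25} + \frac{4 n}{5} + \frac{29}{25}.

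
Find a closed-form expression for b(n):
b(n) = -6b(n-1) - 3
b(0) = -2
First-order linear non-homogeneous.
Homogeneous solution: b_h(n) = A·(-6)^n.
Try constant particular solution b_p = K: K = -6K - 3 ⇒ K = - \frac{3}{7}.
General: b(n) = A·(-6)^n - \frac{3}{7}.
Apply b(0) = -2: A - \frac{3}{7} = -2 ⇒ A = - \frac{11}{7}.
So b(n) = - \frac{11 \left(-6\right)^{n}}{7} - \frac{3}{7}.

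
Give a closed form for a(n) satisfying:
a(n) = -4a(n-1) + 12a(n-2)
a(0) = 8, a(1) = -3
Characteristic equation: x² + 4x - 12 = 0, which factors as (x - (2))(x - (-6)) = 0.
Roots r₁ = 2, r₂ = -6 (distinct).
General solution: a(n) = A·(2)^n + B·(-6)^n.
From a(0) = 8: A + B = 8.
From a(1) = -3: 2A - 6B = -3.
Solving: A = \frac{45}{8}, B = \frac{19}{8}.
So a(n) = \frac{19 \left(-6\right)^{n}}{8} + \frac{45 \cdot 2^{n}}{8}.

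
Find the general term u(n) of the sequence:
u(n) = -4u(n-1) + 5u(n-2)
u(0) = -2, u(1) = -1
Characteristic equation: x² + 4x - 5 = 0, which factors as (x - (1))(x - (-5)) = 0.
Roots r₁ = 1, r₂ = -5 (distinct).
General solution: u(n) = A·(1)^n + B·(-5)^n.
From u(0) = -2: A + B = -2.
From u(1) = -1: A - 5B = -1.
Solving: A = - \frac{11}{6}, B = - \frac{1}{6}.
So u(n) = - \frac{\left(-5\right)^{n}}{6} - \frac{11}{6}.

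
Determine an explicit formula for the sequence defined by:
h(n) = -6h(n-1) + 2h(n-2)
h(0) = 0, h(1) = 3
Characteristic equation: x² + 6x - 2 = 0.
Discriminant Δ = (-6)² + 4·(2) = 44.
Roots r₁,₂ = (-6 ± √44)/2, so r₁ = -3 + \sqrt{11}, r₂ = - \sqrt{11} - 3.
General solution: h(n) = A·r₁^n + B·r₂^n.
From the initial conditions, A + B = 0 and r₁A + r₂B = 3.
Since r₁ - r₂ = √44: A = (3 - (0)r₂)/√44 = \frac{3 \sqrt{11}}{22}, and B = 0 - A = - \frac{3 \sqrt{11}}{22}.
So h(n) = \left(\frac{3 \sqrt{11}}{22}\right)\left(-3 + \sqrt{11}\right)^n + \left(- \frac{3 \sqrt{11}}{22}\right)\left(- \sqrt{11} - 3\right)^n.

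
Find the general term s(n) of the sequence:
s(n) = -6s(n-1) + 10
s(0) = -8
First-order linear non-homogeneous.
Homogeneous solution: s_h(n) = A·(-6)^n.
Try constant particular solution s_p = K: K = -6K + 10 ⇒ K = \frac{10}{7}.
General: s(n) = A·(-6)^n + \frac{10}{7}.
Apply s(0) = -8: A + \frac{10}{7} = -8 ⇒ A = - \frac{66}{7}.
So s(n) = \frac{10}{7} - \frac{66 \left(-6\right)^{n}}{7}.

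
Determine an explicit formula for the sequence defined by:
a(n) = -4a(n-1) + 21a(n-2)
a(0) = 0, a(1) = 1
Characteristic equation: x² + 4x - 21 = 0, which factors as (x - (3))(x - (-7)) = 0.
Roots r₁ = 3, r₂ = -7 (distinct).
General solution: a(n) = A·(3)^n + B·(-7)^n.
From a(0) = 0: A + B = 0.
From a(1) = 1: 3A - 7B = 1.
Solving: A = \frac{1}{10}, B = - \frac{1}{10}.
So a(n) = - \frac{\left(-7\right)^{n}}{10} + \frac{3^{n}}{10}.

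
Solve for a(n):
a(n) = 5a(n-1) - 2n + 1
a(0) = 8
First-order linear with linear forcing.
Homogeneous solution: a_h(n) = A·(5)^n.
Try particular a_p(n) = pn + q. Substituting:
  pn + q = 5(p(n-1) + q) - 2n + 1.
Matching the n-coefficient: p = 5p - 2 ⇒ p = \frac{1}{2}.
Matching constants: q = -5p + 5q + 1 ⇒ q = \frac{3}{8}.
General: a(n) = A·(5)^n + \frac{n}{2} + \frac{3}{8}.
Apply a(0) = 8: A + \frac{3}{8} = 8 ⇒ A = \frac{61}{8}.
So a(n) = \frac{61 \cdot 5^{n}}{8} + \frac{n}{2} + \frac{3}{8}.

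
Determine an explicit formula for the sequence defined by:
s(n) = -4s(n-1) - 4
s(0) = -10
First-order linear non-homogeneous.
Homogeneous solution: s_h(n) = A·(-4)^n.
Try constant particular solution s_p = K: K = -4K - 4 ⇒ K = - \frac{4}{5}.
General: s(n) = A·(-4)^n - \frac{4}{5}.
Apply s(0) = -10: A - \frac{4}{5} = -10 ⇒ A = - \frac{46}{5}.
So s(n) = - \frac{46 \left(-4\right)^{n}}{5} - \frac{4}{5}.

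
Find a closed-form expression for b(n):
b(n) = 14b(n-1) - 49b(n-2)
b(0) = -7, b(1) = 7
Characteristic equation: x² - 14x + 49 = 0, which is (x - (7))².
Repeated root r = 7.
General solution: b(n) = (A + Bn)·(7)^n.
From b(0) = -7: A = -7.
From b(1) = 7: (A + B)·(7) = 7 ⇒ B = 8.
So b(n) = \left(8 n - 7\right) \cdot (7)^n.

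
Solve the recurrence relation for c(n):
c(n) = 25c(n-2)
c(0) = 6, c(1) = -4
Characteristic equation: x² - 25 = 0, which factors as (x - (5))(x - (-5)) = 0.
Roots r₁ = 5, r₂ = -5 (distinct).
General solution: c(n) = A·(5)^n + B·(-5)^n.
From c(0) = 6: A + B = 6.
From c(1) = -4: 5A - 5B = -4.
Solving: A = \frac{13}{5}, B = \frac{17}{5}.
So c(n) = \frac{17 \left(-5\right)^{n}}{5} + \frac{13 \cdot 5^{n}}{5}.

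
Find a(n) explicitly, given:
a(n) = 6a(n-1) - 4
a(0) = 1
First-order linear non-homogeneous.
Homogeneous solution: a_h(n) = A·(6)^n.
Try constant particular solution a_p = K: K = 6K - 4 ⇒ K = \frac{4}{5}.
General: a(n) = A·(6)^n + \frac{4}{5}.
Apply a(0) = 1: A + \frac{4}{5} = 1 ⇒ A = \frac{1}{5}.
So a(n) = \frac{6^{n}}{5} + \frac{4}{5}.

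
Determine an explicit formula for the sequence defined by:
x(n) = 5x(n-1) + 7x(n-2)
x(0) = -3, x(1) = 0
Characteristic equation: x² - 5x - 7 = 0.
Discriminant Δ = (5)² + 4·(7) = 53.
Roots r₁,₂ = (5 ± √53)/2, so r₁ = \frac{5}{2} + \frac{\sqrt{53}}{2}, r₂ = \frac{5}{2} - \frac{\sqrt{53}}{2}.
General solution: x(n) = A·r₁^n + B·r₂^n.
From the initial conditions, A + B = -3 and r₁A + r₂B = 0.
Since r₁ - r₂ = √53: A = (0 - (-3)r₂)/√53 = - \frac{3}{2} + \frac{15 \sqrt{53}}{106}, and B = -3 - A = - \frac{3}{2} - \frac{15 \sqrt{53}}{106}.
So x(n) = \left(- \frac{3}{2} + \frac{15 \sqrt{53}}{106}\right)\left(\frac{5}{2} + \frac{\sqrt{53}}{2}\right)^n + \left(- \frac{3}{2} - \frac{15 \sqrt{53}}{106}\right)\left(\frac{5}{2} - \frac{\sqrt{53}}{2}\right)^n.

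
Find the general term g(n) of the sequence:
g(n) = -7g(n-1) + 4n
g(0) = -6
First-order linear with linear forcing.
Homogeneous solution: g_h(n) = A·(-7)^n.
Try particular g_p(n) = pn + q. Substituting:
  pn + q = -7(p(n-1) + q) + 4n.
Matching the n-coefficient: p = -7p + 4 ⇒ p = \frac{1}{2}.
Matching constants: q = 7p - 7q ⇒ q = \frac{7}{16}.
General: g(n) = A·(-7)^n + \frac{n}{2} + \frac{7}{16}.
Apply g(0) = -6: A + \frac{7}{16} = -6 ⇒ A = - \frac{103}{16}.
So g(n) = - \frac{103 \left(-7\right)^{n}}{16} + \frac{n}{2} + \frac{7}{16}.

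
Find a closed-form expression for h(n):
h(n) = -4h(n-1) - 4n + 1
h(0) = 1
First-order linear with linear forcing.
Homogeneous solution: h_h(n) = A·(-4)^n.
Try particular h_p(n) = pn + q. Substituting:
  pn + q = -4(p(n-1) + q) - 4n + 1.
Matching the n-coefficient: p = -4p - 4 ⇒ p = - \frac{4}{5}.
Matching constants: q = 4p - 4q + 1 ⇒ q = - \frac{11}{25}.
General: h(n) = A·(-4)^n - \frac{4 n}{5} - \frac{11}{25}.
Apply h(0) = 1: A - \frac{11}{25} = 1 ⇒ A = \frac{36}{25}.
So h(n) = \frac{36 \left(-4\right)^{n}}{25} - \frac{4 n}{5} - \frac{11}{25}.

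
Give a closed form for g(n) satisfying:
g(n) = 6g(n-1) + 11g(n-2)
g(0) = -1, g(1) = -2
Characteristic equation: x² - 6x - 11 = 0.
Discriminant Δ = (6)² + 4·(11) = 80.
Roots r₁,₂ = (6 ± √80)/2, so r₁ = 3 + 2 \sqrt{5}, r₂ = 3 - 2 \sqrt{5}.
General solution: g(n) = A·r₁^n + B·r₂^n.
From the initial conditions, A + B = -1 and r₁A + r₂B = -2.
Since r₁ - r₂ = √80: A = (-2 - (-1)r₂)/√80 = - \frac{1}{2} + \frac{\sqrt{5}}{20}, and B = -1 - A = - \frac{1}{2} - \frac{\sqrt{5}}{20}.
So g(n) = \left(- \frac{1}{2} + \frac{\sqrt{5}}{20}\right)\left(3 + 2 \sqrt{5}\right)^n + \left(- \frac{1}{2} - \frac{\sqrt{5}}{20}\right)\left(3 - 2 \sqrt{5}\right)^n.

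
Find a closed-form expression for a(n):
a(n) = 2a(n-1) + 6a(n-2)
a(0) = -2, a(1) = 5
Characteristic equation: x² - 2x - 6 = 0.
Discriminant Δ = (2)² + 4·(6) = 28.
Roots r₁,₂ = (2 ± √28)/2, so r₁ = 1 + \sqrt{7}, r₂ = 1 - \sqrt{7}.
General solution: a(n) = A·r₁^n + B·r₂^n.
From the initial conditions, A + B = -2 and r₁A + r₂B = 5.
Since r₁ - r₂ = √28: A = (5 - (-2)r₂)/√28 = -1 + \frac{\sqrt{7}}{2}, and B = -2 - A = - \frac{\sqrt{7}}{2} - 1.
So a(n) = \left(-1 + \frac{\sqrt{7}}{2}\right)\left(1 + \sqrt{7}\right)^n + \left(- \frac{\sqrt{7}}{2} - 1\right)\left(1 - \sqrt{7}\right)^n.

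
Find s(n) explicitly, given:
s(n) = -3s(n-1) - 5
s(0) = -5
First-order linear non-homogeneous.
Homogeneous solution: s_h(n) = A·(-3)^n.
Try constant particular solution s_p = K: K = -3K - 5 ⇒ K = - \frac{5}{4}.
General: s(n) = A·(-3)^n - \frac{5}{4}.
Apply s(0) = -5: A - \frac{5}{4} = -5 ⇒ A = - \frac{15}{4}.
So s(n) = - \frac{15 \left(-3\right)^{n}}{4} - \frac{5}{4}.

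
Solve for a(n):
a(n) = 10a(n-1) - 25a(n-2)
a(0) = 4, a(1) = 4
Characteristic equation: x² - 10x + 25 = 0, which is (x - (5))².
Repeated root r = 5.
General solution: a(n) = (A + Bn)·(5)^n.
From a(0) = 4: A = 4.
From a(1) = 4: (A + B)·(5) = 4 ⇒ B = - \frac{16}{5}.
So a(n) = \left(4 - \frac{16 n}{5}\right) \cdot (5)^n.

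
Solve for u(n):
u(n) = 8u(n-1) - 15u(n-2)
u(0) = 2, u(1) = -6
Characteristic equation: x² - 8x + 15 = 0, which factors as (x - (5))(x - (3)) = 0.
Roots r₁ = 5, r₂ = 3 (distinct).
General solution: u(n) = A·(5)^n + B·(3)^n.
From u(0) = 2: A + B = 2.
From u(1) = -6: 5A + 3B = -6.
Solving: A = -6, B = 8.
So u(n) = 8 \cdot 3^{n} - 6 \cdot 5^{n}.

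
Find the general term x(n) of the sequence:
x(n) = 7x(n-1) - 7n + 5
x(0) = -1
First-order linear with linear forcing.
Homogeneous solution: x_h(n) = A·(7)^n.
Try particular x_p(n) = pn + q. Substituting:
  pn + q = 7(p(n-1) + q) - 7n + 5.
Matching the n-coefficient: p = 7p - 7 ⇒ p = \frac{7}{6}.
Matching constants: q = -7p + 7q + 5 ⇒ q = \frac{19}{36}.
General: x(n) = A·(7)^n + \frac{7 n}{6} + \frac{19}{36}.
Apply x(0) = -1: A + \frac{19}{36} = -1 ⇒ A = - \frac{55}{36}.
So x(n) = - \frac{55 \cdot 7^{n}}{36} + \frac{7 n}{6} + \frac{19}{36}.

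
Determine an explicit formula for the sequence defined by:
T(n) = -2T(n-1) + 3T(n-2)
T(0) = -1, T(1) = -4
Characteristic equation: x² + 2x - 3 = 0, which factors as (x - (1))(x - (-3)) = 0.
Roots r₁ = 1, r₂ = -3 (distinct).
General solution: T(n) = A·(1)^n + B·(-3)^n.
From T(0) = -1: A + B = -1.
From T(1) = -4: A - 3B = -4.
Solving: A = - \frac{7}{4}, B = \frac{3}{4}.
So T(n) = \frac{3 \left(-3\right)^{n}}{4} - \frac{7}{4}.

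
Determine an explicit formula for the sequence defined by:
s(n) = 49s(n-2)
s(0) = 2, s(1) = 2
Characteristic equation: x² - 49 = 0, which factors as (x - (-7))(x - (7)) = 0.
Roots r₁ = -7, r₂ = 7 (distinct).
General solution: s(n) = A·(-7)^n + B·(7)^n.
From s(0) = 2: A + B = 2.
From s(1) = 2: -7A + 7B = 2.
Solving: A = \frac{6}{7}, B = \frac{8}{7}.
So s(n) = \frac{6 \left(-7\right)^{n}}{7} + \frac{8 \cdot 7^{n}}{7}.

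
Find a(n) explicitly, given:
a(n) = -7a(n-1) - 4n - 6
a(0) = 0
First-order linear with linear forcing.
Homogeneous solution: a_h(n) = A·(-7)^n.
Try particular a_p(n) = pn + q. Substituting:
  pn + q = -7(p(n-1) + q) - 4n - 6.
Matching the n-coefficient: p = -7p - 4 ⇒ p = - \frac{1}{2}.
Matching constants: q = 7p - 7q - 6 ⇒ q = - \frac{19}{16}.
General: a(n) = A·(-7)^n - \frac{n}{2} - \frac{19}{16}.
Apply a(0) = 0: A - \frac{19}{16} = 0 ⇒ A = \frac{19}{16}.
So a(n) = \frac{19 \left(-7\right)^{n}}{16} - \frac{n}{2} - \frac{19}{16}.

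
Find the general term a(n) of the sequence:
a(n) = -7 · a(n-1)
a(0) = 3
Pure geometric recurrence with ratio -7.
By induction a(n) = a(0) · (-7)^n = 3 \left(-7\right)^{n}.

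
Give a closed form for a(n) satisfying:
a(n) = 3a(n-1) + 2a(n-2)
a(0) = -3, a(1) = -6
Characteristic equation: x² - 3x - 2 = 0.
Discriminant Δ = (3)² + 4·(2) = 17.
Roots r₁,₂ = (3 ± √17)/2, so r₁ = \frac{3}{2} + \frac{\sqrt{17}}{2}, r₂ = \frac{3}{2} - \frac{\sqrt{17}}{2}.
General solution: a(n) = A·r₁^n + B·r₂^n.
From the initial conditions, A + B = -3 and r₁A + r₂B = -6.
Since r₁ - r₂ = √17: A = (-6 - (-3)r₂)/√17 = - \frac{3}{2} - \frac{3 \sqrt{17}}{34}, and B = -3 - A = - \frac{3}{2} + \frac{3 \sqrt{17}}{34}.
So a(n) = \left(- \frac{3}{2} - \frac{3 \sqrt{17}}{34}\right)\left(\frac{3}{2} + \frac{\sqrt{17}}{2}\right)^n + \left(- \frac{3}{2} + \frac{3 \sqrt{17}}{34}\right)\left(\frac{3}{2} - \frac{\sqrt{17}}{2}\right)^n.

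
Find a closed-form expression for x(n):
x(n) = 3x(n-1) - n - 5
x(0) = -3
First-order linear with linear forcing.
Homogeneous solution: x_h(n) = A·(3)^n.
Try particular x_p(n) = pn + q. Substituting:
  pn + q = 3(p(n-1) + q) - n - 5.
Matching the n-coefficient: p = 3p - 1 ⇒ p = \frac{1}{2}.
Matching constants: q = -3p + 3q - 5 ⇒ q = \frac{13}{4}.
General: x(n) = A·(3)^n + \frac{n}{2} + \frac{13}{4}.
Apply x(0) = -3: A + \frac{13}{4} = -3 ⇒ A = - \frac{25}{4}.
So x(n) = - \frac{25 \cdot 3^{n}}{4} + \frac{n}{2} + \frac{13}{4}.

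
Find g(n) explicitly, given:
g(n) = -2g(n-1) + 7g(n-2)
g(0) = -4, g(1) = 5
Characteristic equation: x² + 2x - 7 = 0.
Discriminant Δ = (-2)² + 4·(7) = 32.
Roots r₁,₂ = (-2 ± √32)/2, so r₁ = -1 + 2 \sqrt{2}, r₂ = - 2 \sqrt{2} - 1.
General solution: g(n) = A·r₁^n + B·r₂^n.
From the initial conditions, A + B = -4 and r₁A + r₂B = 5.
Since r₁ - r₂ = √32: A = (5 - (-4)r₂)/√32 = -2 + \frac{\sqrt{2}}{8}, and B = -4 - A = -2 - \frac{\sqrt{2}}{8}.
So g(n) = \left(-2 + \frac{\sqrt{2}}{8}\right)\left(-1 + 2 \sqrt{2}\right)^n + \left(-2 - \frac{\sqrt{2}}{8}\right)\left(- 2 \sqrt{2} - 1\right)^n.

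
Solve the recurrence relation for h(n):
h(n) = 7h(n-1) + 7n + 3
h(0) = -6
First-order linear with linear forcing.
Homogeneous solution: h_h(n) = A·(7)^n.
Try particular h_p(n) = pn + q. Substituting:
  pn + q = 7(p(n-1) + q) + 7n + 3.
Matching the n-coefficient: p = 7p + 7 ⇒ p = - \frac{7}{6}.
Matching constants: q = -7p + 7q + 3 ⇒ q = - \frac{67}{36}.
General: h(n) = A·(7)^n - \frac{7 n}{6} - \frac{67}{36}.
Apply h(0) = -6: A - \frac{67}{36} = -6 ⇒ A = - \frac{149}{36}.
So h(n) = - \frac{149 \cdot 7^{n}}{36} - \frac{7 n}{6} - \frac{67}{36}.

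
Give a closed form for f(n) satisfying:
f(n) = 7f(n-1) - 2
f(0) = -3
First-order linear non-homogeneous.
Homogeneous solution: f_h(n) = A·(7)^n.
Try constant particular solution f_p = K: K = 7K - 2 ⇒ K = \frac{1}{3}.
General: f(n) = A·(7)^n + \frac{1}{3}.
Apply f(0) = -3: A + \frac{1}{3} = -3 ⇒ A = - \frac{10}{3}.
So f(n) = \frac{1}{3} - \frac{10 \cdot 7^{n}}{3}.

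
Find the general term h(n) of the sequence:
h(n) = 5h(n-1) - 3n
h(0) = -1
First-order linear with linear forcing.
Homogeneous solution: h_h(n) = A·(5)^n.
Try particular h_p(n) = pn + q. Substituting:
  pn + q = 5(p(n-1) + q) - 3n.
Matching the n-coefficient: p = 5p - 3 ⇒ p = \frac{3}{4}.
Matching constants: q = -5p + 5q ⇒ q = \frac{15}{16}.
General: h(n) = A·(5)^n + \frac{3 n}{4} + \frac{15}{16}.
Apply h(0) = -1: A + \frac{15}{16} = -1 ⇒ A = - \frac{31}{16}.
So h(n) = - \frac{31 \cdot 5^{n}}{16} + \frac{3 n}{4} + \frac{15}{16}.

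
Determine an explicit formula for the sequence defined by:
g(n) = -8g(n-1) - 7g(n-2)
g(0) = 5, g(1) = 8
Characteristic equation: x² + 8x + 7 = 0, which factors as (x - (-7))(x - (-1)) = 0.
Roots r₁ = -7, r₂ = -1 (distinct).
General solution: g(n) = A·(-7)^n + B·(-1)^n.
From g(0) = 5: A + B = 5.
From g(1) = 8: -7A - B = 8.
Solving: A = - \frac{13}{6}, B = \frac{43}{6}.
So g(n) = \frac{43 \left(-1\right)^{n}}{6} - \frac{13 \left(-7\right)^{n}}{6}.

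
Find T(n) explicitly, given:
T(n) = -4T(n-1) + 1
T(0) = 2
First-order linear non-homogeneous.
Homogeneous solution: T_h(n) = A·(-4)^n.
Try constant particular solution T_p = K: K = -4K + 1 ⇒ K = \frac{1}{5}.
General: T(n) = A·(-4)^n + \frac{1}{5}.
Apply T(0) = 2: A + \frac{1}{5} = 2 ⇒ A = \frac{9}{5}.
So T(n) = \frac{9 \left(-4\right)^{n}}{5} + \frac{1}{5}.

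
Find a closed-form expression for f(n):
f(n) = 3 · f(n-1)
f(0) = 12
Pure geometric recurrence with ratio 3.
By induction f(n) = f(0) · (3)^n = 12 \cdot 3^{n}.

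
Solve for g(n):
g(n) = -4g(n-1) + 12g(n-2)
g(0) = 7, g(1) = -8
Characteristic equation: x² + 4x - 12 = 0, which factors as (x - (-6))(x - (2)) = 0.
Roots r₁ = -6, r₂ = 2 (distinct).
General solution: g(n) = A·(-6)^n + B·(2)^n.
From g(0) = 7: A + B = 7.
From g(1) = -8: -6A + 2B = -8.
Solving: A = \frac{11}{4}, B = \frac{17}{4}.
So g(n) = \frac{11 \left(-6\right)^{n}}{4} + \frac{17 \cdot 2^{n}}{4}.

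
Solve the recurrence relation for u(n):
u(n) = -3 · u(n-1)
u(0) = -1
Pure geometric recurrence with ratio -3.
By induction u(n) = u(0) · (-3)^n = - \left(-3\right)^{n}.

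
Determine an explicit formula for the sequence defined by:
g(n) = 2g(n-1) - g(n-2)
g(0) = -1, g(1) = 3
Characteristic equation: x² - 2x + 1 = 0, which is (x - (1))².
Repeated root r = 1.
General solution: g(n) = (A + Bn)·(1)^n.
From g(0) = -1: A = -1.
From g(1) = 3: (A + B)·(1) = 3 ⇒ B = 4.
So g(n) = \left(4 n - 1\right) \cdot (1)^n.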